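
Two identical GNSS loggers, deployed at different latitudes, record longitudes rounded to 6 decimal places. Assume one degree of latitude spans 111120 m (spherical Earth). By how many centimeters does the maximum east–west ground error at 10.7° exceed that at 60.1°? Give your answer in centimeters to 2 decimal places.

2.69 centimeters

Rounding to 6 decimal places leaves the longitude within ±5e-07° of the true value.
Error at 10.7° = 5e-07° × 111120 × cos 10.7° ≈ 0.05556 × 0.9826 = 0.054594 m.
Error at 60.1° = 5e-07° × 111120 × cos 60.1° ≈ 0.05556 × 0.4985 = 0.027696 m.
So the lower-latitude error exceeds the higher by 0.054594 − 0.027696 = 0.026898 m.
That is 0.026898 m = 2.6898 cm.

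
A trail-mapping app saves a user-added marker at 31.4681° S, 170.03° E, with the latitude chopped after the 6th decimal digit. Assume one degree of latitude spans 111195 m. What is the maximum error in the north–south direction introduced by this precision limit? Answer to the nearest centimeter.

Truncating at 6 decimal places can drop up to a full unit in the last place, so the latitude may be off by as much as 1e-06°.
Along the meridian that is 1e-06° × 111195 m/° = 0.111195 m.
That is 0.111195 m = 11.119 cm.

11 centimeters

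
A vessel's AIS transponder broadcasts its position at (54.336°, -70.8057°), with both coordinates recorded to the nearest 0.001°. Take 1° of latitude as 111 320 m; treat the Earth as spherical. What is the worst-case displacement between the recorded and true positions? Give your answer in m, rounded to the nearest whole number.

Rounding to 3 decimal places leaves each coordinate within ±0.0005° of the true value.
Latitude error → 0.0005 × 111320 = 55.66 m along the meridian.
E–W at 54.336°: 0.0005° × 111320 × cos 54.336° = 0.0005 × 111320 × 0.5830 ≈ 32.4515 m.
The two errors are perpendicular, so the maximum displacement is √(55.66² + 32.4515²) ≈ 64.4293 m.

64 m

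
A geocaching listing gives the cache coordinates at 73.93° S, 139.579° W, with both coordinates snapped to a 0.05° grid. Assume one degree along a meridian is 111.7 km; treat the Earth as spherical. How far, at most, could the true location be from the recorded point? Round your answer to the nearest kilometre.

With a 0.05° grid the true value lies within half a step, ±0.05°/2 = ±0.025°, of the stored one.
Latitude error → 0.025 × 111700 = 2792.5 m along the meridian.
Longitude error → 0.025 × 111700 × cos 73.93° = 0.025 × 111700 × 0.2768 ≈ 772.996 m.
Combining orthogonally: (2792.5² + 772.996²)^½ ≈ 2897.51 m.
That is 2897.51 m = 2.8975 km.

3 kilometres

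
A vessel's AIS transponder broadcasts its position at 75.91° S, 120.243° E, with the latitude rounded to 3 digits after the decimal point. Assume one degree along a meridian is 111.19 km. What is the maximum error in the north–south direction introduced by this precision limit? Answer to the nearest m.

56 m

Rounding to 3 decimal places leaves the latitude within ±0.0005° of the true value.
Along the meridian that is 0.0005° × 111190 m/° = 55.595 m.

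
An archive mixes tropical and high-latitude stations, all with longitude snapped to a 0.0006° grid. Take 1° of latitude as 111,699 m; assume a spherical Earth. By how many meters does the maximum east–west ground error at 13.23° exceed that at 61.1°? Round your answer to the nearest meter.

16 meters

With a 0.0006° grid the true value lies within half a step, ±0.0006°/2 = ±0.0003°, of the stored one.
Error at 13.23° = 0.0003° × 111699 × cos 13.23° ≈ 33.51 × 0.9735 = 32.62 m.
Error at 61.1° = 0.0003° × 111699 × cos 61.1° ≈ 33.51 × 0.4833 = 16.195 m.
Difference: 32.62 − 16.195 = 16.426 m.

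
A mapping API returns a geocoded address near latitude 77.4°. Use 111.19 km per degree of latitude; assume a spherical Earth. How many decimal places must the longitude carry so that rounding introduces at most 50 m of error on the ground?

3

At 77.4° one degree of longitude covers 111190 × cos 77.4° ≈ 111190 × 0.2181 ≈ 24255.3 m.
Rounding to N decimal places gives at most 0.5 × 10⁻ᴺ degrees of error, i.e. 0.5 × 10⁻ᴺ × 24255.3 m.
Need 0.5 × 24255.3 × 10⁻ᴺ ≤ 50 → 10⁻ᴺ ≤ 4.123e-03, so N ≥ 2.38.
N = 2 would give 121 m (too coarse); N = 3 gives 12.1 m ≤ 50 m.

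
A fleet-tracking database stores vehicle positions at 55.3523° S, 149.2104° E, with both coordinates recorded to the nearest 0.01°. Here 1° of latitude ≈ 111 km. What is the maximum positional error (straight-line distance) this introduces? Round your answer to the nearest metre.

638 metres

Rounding to 2 decimal places leaves each coordinate within ±0.005° of the true value.
Latitude error → 0.005 × 111000 = 555 m along the meridian.
East–west component at 55.3523°: 0.005° × 111000 × cos 55.3523° ≈ 0.005 × 63106.7 ≈ 315.533 m.
Worst case both components are at the extreme and orthogonal: √(555² + 315.533²) ≈ 638.425 m.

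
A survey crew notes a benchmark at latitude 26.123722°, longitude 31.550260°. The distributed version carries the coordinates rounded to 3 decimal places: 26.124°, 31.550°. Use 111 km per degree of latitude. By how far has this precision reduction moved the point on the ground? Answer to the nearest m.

40 m

Δlat = 26.123722 − 26.124 = -0.000278°; Δlon = 31.550260 − 31.550 = +0.000260°.
North–south shift: -0.000278 × 111000 = -30.858 m.
E–W at 26.124°: 0.000260° × 111000 × cos 26.124° = 0.000260 × 111000 × 0.8978 ≈ 25.9118 m.
Distance: √(30.858² + 25.9118²) ≈ 40.2944 m.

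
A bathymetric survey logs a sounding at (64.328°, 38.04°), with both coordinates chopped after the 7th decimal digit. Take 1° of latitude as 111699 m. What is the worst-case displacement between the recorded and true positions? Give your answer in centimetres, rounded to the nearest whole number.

1 centimetres

Truncating at 7 decimal places can drop up to a full unit in the last place, so each coordinate may be off by as much as 1e-07°.
Latitude error → 1e-07 × 111699 = 0.0111699 m along the meridian.
East–west component at 64.328°: 1e-07° × 111699 × cos 64.328° ≈ 1e-07 × 48390.1 ≈ 0.00483901 m.
Combining orthogonally: (0.0111699² + 0.00483901²)^½ ≈ 0.012173 m.
That is 0.012173 m = 1.2173 cm.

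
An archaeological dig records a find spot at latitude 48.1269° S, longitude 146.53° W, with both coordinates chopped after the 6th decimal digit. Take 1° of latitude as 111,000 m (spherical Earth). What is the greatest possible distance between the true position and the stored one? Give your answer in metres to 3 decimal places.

Truncating at 6 decimal places can drop up to a full unit in the last place, so each coordinate may be off by as much as 1e-06°.
N–S: 1e-06° × 111000 m/° = 0.111 m.
East–west component at 48.1269°: 1e-06° × 111000 × cos 48.1269° ≈ 1e-06 × 74090.6 ≈ 0.0740906 m.
The two errors are perpendicular, so the maximum displacement is √(0.111² + 0.0740906²) ≈ 0.133456 m.

0.133 metres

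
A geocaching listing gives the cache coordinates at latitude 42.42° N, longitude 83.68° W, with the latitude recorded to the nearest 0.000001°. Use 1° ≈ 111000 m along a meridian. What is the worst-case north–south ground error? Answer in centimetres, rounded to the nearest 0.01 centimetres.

5.55 centimetres

Rounding to 6 decimal places leaves the latitude within ±5e-07° of the true value.
North–south distance: 5e-07° × 111000 m/° = 0.0555 m.
That is 0.0555 m = 5.55 cm.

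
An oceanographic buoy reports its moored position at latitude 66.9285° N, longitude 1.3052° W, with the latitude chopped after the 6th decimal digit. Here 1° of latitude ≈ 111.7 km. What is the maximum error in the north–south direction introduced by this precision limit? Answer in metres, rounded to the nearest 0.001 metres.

Truncating at 6 decimal places can drop up to a full unit in the last place, so the latitude may be off by as much as 1e-06°.
So the N–S error is at most 1e-06 × 111700 = 0.1117 m.

0.112 metres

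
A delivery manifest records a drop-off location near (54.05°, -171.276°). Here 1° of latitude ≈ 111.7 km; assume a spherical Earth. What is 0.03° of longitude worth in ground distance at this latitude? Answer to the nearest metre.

0.03° of longitude at 54.05° is 0.03 × 111700 × cos 54.05° ≈ 0.03 × 65576.7 = 1967.3 m.

1967 metres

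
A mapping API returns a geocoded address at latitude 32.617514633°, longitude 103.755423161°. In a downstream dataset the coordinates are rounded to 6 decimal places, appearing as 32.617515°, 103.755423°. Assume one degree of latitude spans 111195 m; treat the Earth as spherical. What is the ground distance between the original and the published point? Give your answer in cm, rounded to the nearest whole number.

The latitude changed by -0.000000367° and the longitude by +0.000000161°.
N–S: -0.000000367° × 111195 m/° = -0.0408086 m.
East–west at this latitude: 0.000000161° × 111195 × cos 32.6175° ≈ 0.000000161 × 93658.2 = 0.015079 m.
Distance: √(0.0408086² + 0.015079²) ≈ 0.0435053 m.
That is 0.0435053 m = 4.3505 cm.

4 cm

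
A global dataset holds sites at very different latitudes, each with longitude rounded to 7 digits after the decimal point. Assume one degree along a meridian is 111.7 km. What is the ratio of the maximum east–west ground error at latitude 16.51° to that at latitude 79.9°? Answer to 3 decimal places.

Rounding to 7 decimal places leaves the longitude within ±5e-08° of the true value.
Error at 16.51° = 5e-08° × 111700 × cos 16.51° ≈ 0.005585 × 0.9588 = 0.0053547 m.
At 79.9°: 5e-08° × 111700 × cos 79.9° = 5e-08 × 111700 × 0.1754 ≈ 0.00097942 m.
The ratio reduces to cos 16.51° / cos 79.9° = 0.9588/0.1754 ≈ 5.4672.

5.467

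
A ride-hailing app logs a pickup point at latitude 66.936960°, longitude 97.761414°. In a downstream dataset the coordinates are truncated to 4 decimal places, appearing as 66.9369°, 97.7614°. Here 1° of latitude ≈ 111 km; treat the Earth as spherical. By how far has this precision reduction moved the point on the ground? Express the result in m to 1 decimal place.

6.7 m

Δlat = 66.936960 − 66.9369 = +0.000060°; Δlon = 97.761414 − 97.7614 = +0.000014°.
North–south shift: 0.000060 × 111000 = 6.66 m.
East–west at this latitude: 0.000014° × 111000 × cos 66.9369° ≈ 0.000014 × 43483.7 = 0.608771 m.
Combined displacement = (6.66² + 0.608771²)^½ ≈ 6.68777 m.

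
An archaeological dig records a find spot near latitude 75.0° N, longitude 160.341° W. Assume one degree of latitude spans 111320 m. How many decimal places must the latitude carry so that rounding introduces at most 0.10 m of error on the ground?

One degree of latitude covers 111320 m.
With N decimal places the half-ulp bound is 0.5·10⁻ᴺ°, or 0.5·10⁻ᴺ × 111320 m on the ground.
Setting 55660 × 10⁻ᴺ ≤ 0.10 gives 10ᴺ ≥ 5.566e+05, i.e. N ≥ 5.75.
N = 5 would give 0.557 m (too coarse); N = 6 gives 0.0557 m ≤ 0.10 m.

6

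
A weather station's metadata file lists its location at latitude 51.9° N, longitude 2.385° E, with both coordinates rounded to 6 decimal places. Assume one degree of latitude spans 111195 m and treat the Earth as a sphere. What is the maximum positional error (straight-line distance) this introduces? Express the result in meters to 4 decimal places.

Rounding to 6 decimal places leaves each coordinate within ±5e-07° of the true value.
North–south component: 5e-07° × 111195 = 0.0555975 m.
Longitude error → 5e-07 × 111195 × cos 51.9° = 5e-07 × 111195 × 0.6170 ≈ 0.0343057 m.
Combining orthogonally: (0.0555975² + 0.0343057²)^½ ≈ 0.0653296 m.

0.0653 meters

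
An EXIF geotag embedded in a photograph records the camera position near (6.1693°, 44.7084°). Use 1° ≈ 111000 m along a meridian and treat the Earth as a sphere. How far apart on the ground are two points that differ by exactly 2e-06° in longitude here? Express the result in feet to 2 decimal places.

0.72 feet

At 6.1693° a degree of longitude is 111000 × cos 6.1693° ≈ 110357 m, so 2e-06° corresponds to 0.220714 m.
In feet: 0.220714 m ÷ 0.3048 ≈ 0.72413 ft.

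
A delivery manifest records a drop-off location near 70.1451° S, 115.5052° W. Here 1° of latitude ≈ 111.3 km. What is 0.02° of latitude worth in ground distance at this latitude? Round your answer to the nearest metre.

0.02° × 111300 m/° = 2226 m.

2226 metres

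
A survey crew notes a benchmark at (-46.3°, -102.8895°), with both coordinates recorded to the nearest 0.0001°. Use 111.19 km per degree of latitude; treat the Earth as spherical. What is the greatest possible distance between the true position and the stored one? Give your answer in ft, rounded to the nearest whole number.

22 ft

Rounding to 4 decimal places leaves each coordinate within ±5e-05° of the true value.
North–south component: 5e-05° × 111190 = 5.5595 m.
E–W at 46.3°: 5e-05° × 111190 × cos 46.3° = 5e-05 × 111190 × 0.6909 ≈ 3.84096 m.
The two errors are perpendicular, so the maximum displacement is √(5.5595² + 3.84096²) ≈ 6.75729 m.
Converting: 6.75729 m × 3.2808 ft/m ≈ 22.17 ft.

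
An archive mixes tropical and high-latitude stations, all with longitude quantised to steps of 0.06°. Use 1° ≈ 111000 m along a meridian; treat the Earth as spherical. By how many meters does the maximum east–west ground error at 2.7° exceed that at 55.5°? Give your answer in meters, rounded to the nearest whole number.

With a 0.06° grid the true value lies within half a step, ±0.06°/2 = ±0.03°, of the stored one.
At 2.7°: 0.03° × 111000 × cos 2.7° = 0.03 × 111000 × 0.9989 ≈ 3326.3 m.
Error at 55.5° = 0.03° × 111000 × cos 55.5° ≈ 3330 × 0.5664 = 1886.1 m.
Difference: 3326.3 − 1886.1 = 1440.2 m.

1440 meters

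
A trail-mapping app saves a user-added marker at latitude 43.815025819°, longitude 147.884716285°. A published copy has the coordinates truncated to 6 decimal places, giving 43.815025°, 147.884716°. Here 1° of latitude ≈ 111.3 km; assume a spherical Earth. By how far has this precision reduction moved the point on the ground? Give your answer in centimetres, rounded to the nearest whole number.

9 centimetres

The latitude changed by +0.000000819° and the longitude by +0.000000285°.
N–S: 0.000000819° × 111300 m/° = 0.0911547 m.
East–west at this latitude: 0.000000285° × 111300 × cos 43.815° ≈ 0.000000285 × 80311.7 = 0.0228888 m.
Distance: √(0.0911547² + 0.0228888²) ≈ 0.0939845 m.
That is 0.0939845 m = 9.3984 cm.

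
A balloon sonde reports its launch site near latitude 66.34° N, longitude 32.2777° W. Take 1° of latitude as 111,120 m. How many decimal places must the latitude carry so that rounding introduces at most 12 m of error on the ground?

One degree of latitude covers 111120 m.
Rounding to N decimal places gives at most 0.5 × 10⁻ᴺ degrees of error, i.e. 0.5 × 10⁻ᴺ × 111120 m.
Setting 55560 × 10⁻ᴺ ≤ 12 gives 10ᴺ ≥ 4630, i.e. N ≥ 3.67.
So 4 decimal places suffice (5.56 m); 3 would allow up to 55.6 m.

4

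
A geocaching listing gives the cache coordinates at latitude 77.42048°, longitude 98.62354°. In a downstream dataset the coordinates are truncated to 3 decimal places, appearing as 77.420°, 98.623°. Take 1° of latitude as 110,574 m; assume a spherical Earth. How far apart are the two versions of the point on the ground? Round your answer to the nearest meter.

Δlat = 77.42048 − 77.420 = +0.00048°; Δlon = 98.62354 − 98.623 = +0.00054°.
N–S: 0.00048° × 110574 m/° = 53.0755 m.
E–W at 77.42°: 0.00054° × 110574 × cos 77.42° = 0.00054 × 110574 × 0.2178 ≈ 13.005 m.
Distance: √(53.0755² + 13.005²) ≈ 54.6456 m.

55 meters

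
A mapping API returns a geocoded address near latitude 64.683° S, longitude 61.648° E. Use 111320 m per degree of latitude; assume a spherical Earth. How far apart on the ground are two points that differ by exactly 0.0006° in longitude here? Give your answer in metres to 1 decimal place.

28.6 metres

At 64.683° a degree of longitude is 111320 × cos 64.683° ≈ 47603.3 m, so 0.0006° corresponds to 28.562 m.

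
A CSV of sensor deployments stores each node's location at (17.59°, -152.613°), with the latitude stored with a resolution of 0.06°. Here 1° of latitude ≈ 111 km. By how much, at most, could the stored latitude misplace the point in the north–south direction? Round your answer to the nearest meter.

3330 meters

With a 0.06° grid the true value lies within half a step, ±0.06°/2 = ±0.03°, of the stored one.
Along the meridian that is 0.03° × 111000 m/° = 3330 m.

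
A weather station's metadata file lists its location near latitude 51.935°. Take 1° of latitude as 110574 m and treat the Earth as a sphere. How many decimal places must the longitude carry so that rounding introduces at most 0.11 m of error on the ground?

At 51.935° one degree of longitude covers 110574 × cos 51.935° ≈ 110574 × 0.6166 ≈ 68175 m.
N decimal places → at most half a unit in the last place, 0.5 × 10⁻ᴺ° = 68175/2 × 10⁻ᴺ m.
Setting 34087.5 × 10⁻ᴺ ≤ 0.11 gives 10ᴺ ≥ 3.099e+05, i.e. N ≥ 5.49.
At 5 places the error can reach 0.341 m, but 6 places keeps it to 0.0341 m.

6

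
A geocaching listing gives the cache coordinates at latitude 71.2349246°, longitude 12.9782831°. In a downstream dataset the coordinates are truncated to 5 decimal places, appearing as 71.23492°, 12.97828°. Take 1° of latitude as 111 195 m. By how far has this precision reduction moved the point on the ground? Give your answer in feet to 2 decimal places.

The latitude changed by +0.0000046° and the longitude by +0.0000031°.
N–S: 0.0000046° × 111195 m/° = 0.511497 m.
E–W at 71.2349°: 0.0000031° × 111195 × cos 71.2349° = 0.0000031 × 111195 × 0.3217 ≈ 0.110888 m.
Hypotenuse of the two orthogonal shifts: √(0.511497² + 0.110888²) = 0.523379 m.
Converting: 0.523379 m × 3.2808 ft/m ≈ 1.7171 ft.

1.72 feet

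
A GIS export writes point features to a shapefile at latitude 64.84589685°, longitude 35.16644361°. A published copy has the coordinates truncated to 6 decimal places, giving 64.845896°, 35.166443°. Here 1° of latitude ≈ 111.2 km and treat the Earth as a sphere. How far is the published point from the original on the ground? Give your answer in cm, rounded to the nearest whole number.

10 cm

Δlat = 64.84589685 − 64.845896 = +0.00000085°; Δlon = 35.16644361 − 35.166443 = +0.00000061°.
N–S: 0.00000085° × 111200 m/° = 0.09452 m.
E–W at 64.8459°: 0.00000061° × 111200 × cos 64.8459° = 0.00000061 × 111200 × 0.4251 ≈ 0.0288323 m.
Combined displacement = (0.09452² + 0.0288323²)^½ ≈ 0.0988197 m.
That is 0.0988197 m = 9.882 cm.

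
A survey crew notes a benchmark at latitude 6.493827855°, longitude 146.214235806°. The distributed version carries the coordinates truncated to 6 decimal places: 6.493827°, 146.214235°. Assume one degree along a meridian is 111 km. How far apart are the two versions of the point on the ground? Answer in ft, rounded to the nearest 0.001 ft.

0.427 ft

Δlat = 6.493827855 − 6.493827 = +0.000000855°; Δlon = 146.214235806 − 146.214235 = +0.000000806°.
North–south shift: 0.000000855 × 111000 = 0.094905 m.
East–west at this latitude: 0.000000806° × 111000 × cos 6.49383° ≈ 0.000000806 × 110288 = 0.088892 m.
Distance: √(0.094905² + 0.088892²) ≈ 0.130034 m.
Converting: 0.130034 m × 3.2808 ft/m ≈ 0.42662 ft.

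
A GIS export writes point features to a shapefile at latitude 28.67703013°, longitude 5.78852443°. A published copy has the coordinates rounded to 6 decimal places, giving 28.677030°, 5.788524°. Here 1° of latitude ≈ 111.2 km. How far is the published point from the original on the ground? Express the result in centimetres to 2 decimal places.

The latitude changed by +0.00000013° and the longitude by +0.00000043°.
N–S: 0.00000013° × 111200 m/° = 0.014456 m.
East–west at this latitude: 0.00000043° × 111200 × cos 28.677° ≈ 0.00000043 × 97560.1 = 0.0419508 m.
Combined displacement = (0.014456² + 0.0419508²)^½ ≈ 0.0443717 m.
That is 0.0443717 m = 4.4372 cm.

4.44 centimetres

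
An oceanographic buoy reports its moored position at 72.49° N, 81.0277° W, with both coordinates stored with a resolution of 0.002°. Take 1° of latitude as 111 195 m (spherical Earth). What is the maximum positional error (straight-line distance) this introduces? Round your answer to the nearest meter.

116 meters

With a 0.002° grid the true value lies within half a step, ±0.002°/2 = ±0.001°, of the stored one.
Latitude error → 0.001 × 111195 = 111.195 m along the meridian.
East–west component at 72.49°: 0.001° × 111195 × cos 72.49° ≈ 0.001 × 33455.5 ≈ 33.4555 m.
Combining orthogonally: (111.195² + 33.4555²)^½ ≈ 116.119 m.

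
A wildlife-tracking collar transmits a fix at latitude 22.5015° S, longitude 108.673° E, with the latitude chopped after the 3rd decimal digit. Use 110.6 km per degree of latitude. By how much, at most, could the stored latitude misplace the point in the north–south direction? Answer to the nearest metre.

Truncating at 3 decimal places can drop up to a full unit in the last place, so the latitude may be off by as much as 0.001°.
North–south distance: 0.001° × 110600 m/° = 110.6 m.

111 metres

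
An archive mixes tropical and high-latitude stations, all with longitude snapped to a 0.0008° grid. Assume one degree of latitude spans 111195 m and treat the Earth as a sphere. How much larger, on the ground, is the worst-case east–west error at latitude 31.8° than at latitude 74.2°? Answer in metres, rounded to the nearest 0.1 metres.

25.7 metres

With a 0.0008° grid the true value lies within half a step, ±0.0008°/2 = ±0.0004°, of the stored one.
Error at 31.8° = 0.0004° × 111195 × cos 31.8° ≈ 44.478 × 0.8499 = 37.802 m.
Error at 74.2° = 0.0004° × 111195 × cos 74.2° ≈ 44.478 × 0.2723 = 12.11 m.
Difference: 37.802 − 12.11 = 25.691 m.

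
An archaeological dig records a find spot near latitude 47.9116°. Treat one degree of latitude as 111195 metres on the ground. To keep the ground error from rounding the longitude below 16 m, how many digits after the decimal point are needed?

4 decimal places

At 47.9116° one degree of longitude covers 111195 × cos 47.9116° ≈ 111195 × 0.6703 ≈ 74531.4 m.
Rounding to N decimal places gives at most 0.5 × 10⁻ᴺ degrees of error, i.e. 0.5 × 10⁻ᴺ × 74531.4 m.
Need 0.5 × 74531.4 × 10⁻ᴺ ≤ 16 → 10⁻ᴺ ≤ 4.293e-04, so N ≥ 3.37.
So 4 decimal places suffice (3.73 m); 3 would allow up to 37.3 m.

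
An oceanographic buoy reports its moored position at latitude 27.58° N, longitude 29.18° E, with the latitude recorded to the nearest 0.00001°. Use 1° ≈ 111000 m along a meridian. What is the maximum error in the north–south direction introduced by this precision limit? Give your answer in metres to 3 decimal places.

0.555 metres

Rounding to 5 decimal places leaves the latitude within ±5e-06° of the true value.
So the N–S error is at most 5e-06 × 111000 = 0.555 m.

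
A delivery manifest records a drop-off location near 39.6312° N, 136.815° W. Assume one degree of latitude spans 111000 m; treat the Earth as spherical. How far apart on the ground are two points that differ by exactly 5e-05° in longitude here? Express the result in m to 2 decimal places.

4.27 m

One degree of longitude here spans 111000 × cos 39.6312° = 111000 × 0.7702 ≈ 85488.4 m; 5e-05° of that is 4.27442 m.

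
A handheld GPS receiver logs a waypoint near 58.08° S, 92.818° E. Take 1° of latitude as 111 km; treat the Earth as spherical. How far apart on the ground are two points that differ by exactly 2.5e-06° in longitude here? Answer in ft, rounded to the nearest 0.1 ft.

2.5e-06° of longitude at 58.08° is 2.5e-06 × 111000 × cos 58.08° ≈ 2.5e-06 × 58689.5 = 0.146724 m.
Converting: 0.146724 m × 3.2808 ft/m ≈ 0.48138 ft.

0.5 ft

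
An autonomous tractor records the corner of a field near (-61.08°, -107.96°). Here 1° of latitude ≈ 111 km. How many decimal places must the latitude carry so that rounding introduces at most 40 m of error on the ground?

4 decimal places

One degree of latitude covers 111000 m.
With N decimal places the half-ulp bound is 0.5·10⁻ᴺ°, or 0.5·10⁻ᴺ × 111000 m on the ground.
Setting 55500 × 10⁻ᴺ ≤ 40 gives 10ᴺ ≥ 1388, i.e. N ≥ 3.14.
At 3 places the error can reach 55.5 m, but 4 places keeps it to 5.55 m.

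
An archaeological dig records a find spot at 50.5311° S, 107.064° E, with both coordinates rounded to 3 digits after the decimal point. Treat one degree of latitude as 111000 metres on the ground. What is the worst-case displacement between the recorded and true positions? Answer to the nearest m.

66 m

Rounding to 3 decimal places leaves each coordinate within ±0.0005° of the true value.
North–south component: 0.0005° × 111000 = 55.5 m.
East–west component at 50.5311°: 0.0005° × 111000 × cos 50.5311° ≈ 0.0005 × 70558.2 ≈ 35.2791 m.
Worst case both components are at the extreme and orthogonal: √(55.5² + 35.2791²) ≈ 65.7637 m.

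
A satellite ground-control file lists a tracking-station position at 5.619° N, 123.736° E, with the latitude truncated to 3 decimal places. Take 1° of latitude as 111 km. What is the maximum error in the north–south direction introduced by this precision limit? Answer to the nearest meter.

111 meters

Truncating at 3 decimal places can drop up to a full unit in the last place, so the latitude may be off by as much as 0.001°.
So the N–S error is at most 0.001 × 111000 = 111 m.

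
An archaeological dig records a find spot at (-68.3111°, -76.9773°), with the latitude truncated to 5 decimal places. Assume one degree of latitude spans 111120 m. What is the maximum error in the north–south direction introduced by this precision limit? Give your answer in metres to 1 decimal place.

Truncating at 5 decimal places can drop up to a full unit in the last place, so the latitude may be off by as much as 1e-05°.
Along the meridian that is 1e-05° × 111120 m/° = 1.1112 m.

1.1 metres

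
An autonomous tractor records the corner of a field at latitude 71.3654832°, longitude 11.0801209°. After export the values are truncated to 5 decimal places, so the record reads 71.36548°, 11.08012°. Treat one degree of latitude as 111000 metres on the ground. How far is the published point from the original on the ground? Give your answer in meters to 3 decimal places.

0.357 meters

The latitude changed by +0.0000032° and the longitude by +0.0000009°.
North–south shift: 0.0000032 × 111000 = 0.3552 m.
E–W at 71.3655°: 0.0000009° × 111000 × cos 71.3655° = 0.0000009 × 111000 × 0.3195 ≈ 0.0319211 m.
Combined displacement = (0.3552² + 0.0319211²)^½ ≈ 0.356631 m.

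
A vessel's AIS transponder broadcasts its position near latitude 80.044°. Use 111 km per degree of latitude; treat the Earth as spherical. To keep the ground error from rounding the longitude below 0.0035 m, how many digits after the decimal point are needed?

At 80.044° one degree of longitude covers 111000 × cos 80.044° ≈ 111000 × 0.1729 ≈ 19191 m.
N decimal places → at most half a unit in the last place, 0.5 × 10⁻ᴺ° = 19191/2 × 10⁻ᴺ m.
Need 0.5 × 19191 × 10⁻ᴺ ≤ 0.0035 → 10⁻ᴺ ≤ 3.648e-07, so N ≥ 6.44.
At 6 places the error can reach 0.0096 m, but 7 places keeps it to 0.00096 m.

7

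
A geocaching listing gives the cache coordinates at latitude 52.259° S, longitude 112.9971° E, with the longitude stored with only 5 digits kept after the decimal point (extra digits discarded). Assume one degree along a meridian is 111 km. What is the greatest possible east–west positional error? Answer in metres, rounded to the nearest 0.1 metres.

0.7 metres

Truncating at 5 decimal places can drop up to a full unit in the last place, so the longitude may be off by as much as 1e-05°.
One degree of longitude at 52.259° is 111000 × cos 52.259° ≈ 111000 × 0.6121 = 67942.3 m.
Maximum E–W displacement: 1e-05 × 67942.3 = 0.679423 m.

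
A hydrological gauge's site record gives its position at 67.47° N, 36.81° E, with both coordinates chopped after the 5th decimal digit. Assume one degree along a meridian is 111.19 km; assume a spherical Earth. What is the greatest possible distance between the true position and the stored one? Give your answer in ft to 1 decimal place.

3.9 ft

Truncating at 5 decimal places can drop up to a full unit in the last place, so each coordinate may be off by as much as 1e-05°.
N–S: 1e-05° × 111190 m/° = 1.1119 m.
E–W at 67.47°: 1e-05° × 111190 × cos 67.47° = 1e-05 × 111190 × 0.3832 ≈ 0.426044 m.
Worst case both components are at the extreme and orthogonal: √(1.1119² + 0.426044²) ≈ 1.19073 m.
In feet: 1.19073 m ÷ 0.3048 ≈ 3.9066 ft.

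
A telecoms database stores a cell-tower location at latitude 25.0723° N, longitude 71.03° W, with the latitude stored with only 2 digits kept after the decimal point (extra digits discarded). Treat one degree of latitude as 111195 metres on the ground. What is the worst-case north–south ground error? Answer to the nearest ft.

Truncating at 2 decimal places can drop up to a full unit in the last place, so the latitude may be off by as much as 0.01°.
North–south distance: 0.01° × 111195 m/° = 1111.95 m.
Converting: 1111.95 m × 3.2808 ft/m ≈ 3648.1 ft.

3648 ft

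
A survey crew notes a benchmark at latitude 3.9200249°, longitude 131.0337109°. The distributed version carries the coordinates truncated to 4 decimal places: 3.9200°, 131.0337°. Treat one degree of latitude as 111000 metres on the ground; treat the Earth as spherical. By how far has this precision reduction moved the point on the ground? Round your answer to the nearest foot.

Δlat = 3.9200249 − 3.9200 = +0.0000249°; Δlon = 131.0337109 − 131.0337 = +0.0000109°.
N–S: 0.0000249° × 111000 m/° = 2.7639 m.
East–west at this latitude: 0.0000109° × 111000 × cos 3.92° ≈ 0.0000109 × 110740 = 1.20707 m.
Combined displacement = (2.7639² + 1.20707²)^½ ≈ 3.01598 m.
Converting: 3.01598 m × 3.2808 ft/m ≈ 9.895 ft.

10 feet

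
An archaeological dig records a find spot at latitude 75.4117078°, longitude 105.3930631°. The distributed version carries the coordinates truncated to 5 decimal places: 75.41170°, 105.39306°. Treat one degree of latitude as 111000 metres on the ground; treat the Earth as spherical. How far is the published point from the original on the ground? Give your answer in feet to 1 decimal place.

The latitude changed by +0.0000078° and the longitude by +0.0000031°.
North–south shift: 0.0000078 × 111000 = 0.8658 m.
E–W at 75.4117°: 0.0000031° × 111000 × cos 75.4117° = 0.0000031 × 111000 × 0.2519 ≈ 0.0866691 m.
Combined displacement = (0.8658² + 0.0866691²)^½ ≈ 0.870127 m.
Converting: 0.870127 m × 3.2808 ft/m ≈ 2.8547 ft.

2.9 feet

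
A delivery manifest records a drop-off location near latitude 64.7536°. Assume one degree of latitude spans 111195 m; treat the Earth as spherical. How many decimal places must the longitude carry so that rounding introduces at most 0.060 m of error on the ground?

6

At 64.7536° one degree of longitude covers 111195 × cos 64.7536° ≈ 111195 × 0.4265 ≈ 47426 m.
With N decimal places the half-ulp bound is 0.5·10⁻ᴺ°, or 0.5·10⁻ᴺ × 47426 m on the ground.
Setting 23713 × 10⁻ᴺ ≤ 0.060 gives 10ᴺ ≥ 3.952e+05, i.e. N ≥ 5.60.
So 6 decimal places suffice (0.0237 m); 5 would allow up to 0.237 m.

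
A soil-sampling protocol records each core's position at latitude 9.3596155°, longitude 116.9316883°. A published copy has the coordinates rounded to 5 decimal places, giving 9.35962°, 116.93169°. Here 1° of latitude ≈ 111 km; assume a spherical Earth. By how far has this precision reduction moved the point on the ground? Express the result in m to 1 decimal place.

0.5 m

Δlat = 9.3596155 − 9.35962 = -0.0000045°; Δlon = 116.9316883 − 116.93169 = -0.0000017°.
North–south shift: -0.0000045 × 111000 = -0.4995 m.
E–W at 9.35962°: -0.0000017° × 111000 × cos 9.35962° = -0.0000017 × 111000 × 0.9867 ≈ -0.186188 m.
Combined displacement = (0.4995² + 0.186188²)^½ ≈ 0.533072 m.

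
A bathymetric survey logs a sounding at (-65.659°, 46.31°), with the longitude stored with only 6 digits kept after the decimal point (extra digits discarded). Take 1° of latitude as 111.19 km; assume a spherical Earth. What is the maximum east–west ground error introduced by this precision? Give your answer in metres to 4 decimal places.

Truncating at 6 decimal places can drop up to a full unit in the last place, so the longitude may be off by as much as 1e-06°.
At latitude 65.659° a degree of longitude spans 111190 m × cos 65.659° = 111190 × 0.4122 ≈ 45828.8 m.
Maximum E–W displacement: 1e-06 × 45828.8 = 0.0458288 m.

0.0458 metres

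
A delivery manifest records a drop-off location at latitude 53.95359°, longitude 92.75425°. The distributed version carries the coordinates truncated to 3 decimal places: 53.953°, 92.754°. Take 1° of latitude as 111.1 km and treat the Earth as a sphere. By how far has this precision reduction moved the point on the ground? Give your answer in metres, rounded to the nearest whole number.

68 metres

The latitude changed by +0.00059° and the longitude by +0.00025°.
N–S: 0.00059° × 111100 m/° = 65.549 m.
E–W at 53.953°: 0.00025° × 111100 × cos 53.953° = 0.00025 × 111100 × 0.5884 ≈ 16.3442 m.
Combined displacement = (65.549² + 16.3442²)^½ ≈ 67.5559 m.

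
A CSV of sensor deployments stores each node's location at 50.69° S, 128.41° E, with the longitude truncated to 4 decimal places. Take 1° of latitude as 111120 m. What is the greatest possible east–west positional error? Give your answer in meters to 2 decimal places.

7.04 meters

Truncating at 4 decimal places can drop up to a full unit in the last place, so the longitude may be off by as much as 0.0001°.
One degree of longitude at 50.69° is 111120 × cos 50.69° ≈ 111120 × 0.6335 = 70396.3 m.
Maximum E–W displacement: 0.0001 × 70396.3 = 7.03963 m.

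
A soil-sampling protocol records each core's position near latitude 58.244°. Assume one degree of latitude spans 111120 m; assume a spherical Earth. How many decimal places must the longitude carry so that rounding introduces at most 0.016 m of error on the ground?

At 58.244° one degree of longitude covers 111120 × cos 58.244° ≈ 111120 × 0.5263 ≈ 58482.8 m.
Rounding to N decimal places gives at most 0.5 × 10⁻ᴺ degrees of error, i.e. 0.5 × 10⁻ᴺ × 58482.8 m.
Setting 29241.4 × 10⁻ᴺ ≤ 0.016 gives 10ᴺ ≥ 1.828e+06, i.e. N ≥ 6.26.
So 7 decimal places suffice (0.00292 m); 6 would allow up to 0.0292 m.

7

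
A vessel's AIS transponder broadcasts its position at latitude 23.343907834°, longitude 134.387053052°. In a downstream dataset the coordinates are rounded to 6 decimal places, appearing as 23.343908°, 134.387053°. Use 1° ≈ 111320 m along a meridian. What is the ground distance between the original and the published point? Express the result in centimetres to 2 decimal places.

The latitude changed by -0.000000166° and the longitude by +0.000000052°.
N–S: -0.000000166° × 111320 m/° = -0.0184791 m.
East–west at this latitude: 0.000000052° × 111320 × cos 23.3439° ≈ 0.000000052 × 102208 = 0.0053148 m.
Distance: √(0.0184791² + 0.0053148²) ≈ 0.0192282 m.
That is 0.0192282 m = 1.9228 cm.

1.92 centimetres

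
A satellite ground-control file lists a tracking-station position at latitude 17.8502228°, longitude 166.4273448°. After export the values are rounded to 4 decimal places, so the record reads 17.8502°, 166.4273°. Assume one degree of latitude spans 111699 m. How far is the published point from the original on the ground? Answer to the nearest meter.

5 meters

The latitude changed by +0.0000228° and the longitude by +0.0000448°.
N–S: 0.0000228° × 111699 m/° = 2.54674 m.
E–W at 17.8502°: 0.0000448° × 111699 × cos 17.8502° = 0.0000448 × 111699 × 0.9519 ≈ 4.76322 m.
Distance: √(2.54674² + 4.76322²) ≈ 5.40131 m.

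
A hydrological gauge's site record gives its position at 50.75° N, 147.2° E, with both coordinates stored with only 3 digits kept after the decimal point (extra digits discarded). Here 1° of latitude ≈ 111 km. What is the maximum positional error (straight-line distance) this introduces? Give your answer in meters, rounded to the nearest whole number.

Truncating at 3 decimal places can drop up to a full unit in the last place, so each coordinate may be off by as much as 0.001°.
N–S: 0.001° × 111000 m/° = 111 m.
Longitude error → 0.001 × 111000 × cos 50.75° = 0.001 × 111000 × 0.6327 ≈ 70.2303 m.
Combining orthogonally: (111² + 70.2303²)^½ ≈ 131.352 m.

131 meters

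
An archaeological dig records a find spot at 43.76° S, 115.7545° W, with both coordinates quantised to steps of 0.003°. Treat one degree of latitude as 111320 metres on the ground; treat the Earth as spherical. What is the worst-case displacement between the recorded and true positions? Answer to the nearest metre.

With a 0.003° grid the true value lies within half a step, ±0.003°/2 = ±0.0015°, of the stored one.
Latitude error → 0.0015 × 111320 = 166.98 m along the meridian.
East–west component at 43.76°: 0.0015° × 111320 × cos 43.76° ≈ 0.0015 × 80400.1 ≈ 120.6 m.
Worst case both components are at the extreme and orthogonal: √(166.98² + 120.6²) ≈ 205.977 m.

206 metres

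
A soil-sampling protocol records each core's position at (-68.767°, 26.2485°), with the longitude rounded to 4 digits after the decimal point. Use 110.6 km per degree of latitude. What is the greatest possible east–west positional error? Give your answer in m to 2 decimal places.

Rounding to 4 decimal places leaves the longitude within ±5e-05° of the true value.
Parallels shrink by cos φ, so at 68.767° a degree of longitude is 110600 × 0.3622 ≈ 40055.1 m.
East–west error: 5e-05° × 40055.1 m/° ≈ 2.00275 m.

2.00 m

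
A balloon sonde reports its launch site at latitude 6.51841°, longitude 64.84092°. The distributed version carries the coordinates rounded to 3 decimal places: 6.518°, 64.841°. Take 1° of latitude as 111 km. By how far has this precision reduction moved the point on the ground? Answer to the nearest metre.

46 metres

Δlat = 6.51841 − 6.518 = +0.00041°; Δlon = 64.84092 − 64.841 = -0.00008°.
North–south shift: 0.00041 × 111000 = 45.51 m.
East–west at this latitude: -0.00008° × 111000 × cos 6.518° ≈ -0.00008 × 110283 = -8.8226 m.
Distance: √(45.51² + 8.8226²) ≈ 46.3573 m.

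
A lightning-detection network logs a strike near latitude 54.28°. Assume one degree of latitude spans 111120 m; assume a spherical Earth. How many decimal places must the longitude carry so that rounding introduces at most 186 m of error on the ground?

At 54.28° one degree of longitude covers 111120 × cos 54.28° ≈ 111120 × 0.5838 ≈ 64874.6 m.
With N decimal places the half-ulp bound is 0.5·10⁻ᴺ°, or 0.5·10⁻ᴺ × 64874.6 m on the ground.
Need 0.5 × 64874.6 × 10⁻ᴺ ≤ 186 → 10⁻ᴺ ≤ 5.734e-03, so N ≥ 2.24.
So 3 decimal places suffice (32.4 m); 2 would allow up to 324 m.

3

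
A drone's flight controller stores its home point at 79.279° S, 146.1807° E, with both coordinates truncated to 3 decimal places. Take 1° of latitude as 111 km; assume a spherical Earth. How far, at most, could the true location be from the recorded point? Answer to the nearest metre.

113 metres

Truncating at 3 decimal places can drop up to a full unit in the last place, so each coordinate may be off by as much as 0.001°.
North–south component: 0.001° × 111000 = 111 m.
E–W at 79.279°: 0.001° × 111000 × cos 79.279° = 0.001 × 111000 × 0.1860 ≈ 20.649 m.
The two errors are perpendicular, so the maximum displacement is √(111² + 20.649²) ≈ 112.904 m.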